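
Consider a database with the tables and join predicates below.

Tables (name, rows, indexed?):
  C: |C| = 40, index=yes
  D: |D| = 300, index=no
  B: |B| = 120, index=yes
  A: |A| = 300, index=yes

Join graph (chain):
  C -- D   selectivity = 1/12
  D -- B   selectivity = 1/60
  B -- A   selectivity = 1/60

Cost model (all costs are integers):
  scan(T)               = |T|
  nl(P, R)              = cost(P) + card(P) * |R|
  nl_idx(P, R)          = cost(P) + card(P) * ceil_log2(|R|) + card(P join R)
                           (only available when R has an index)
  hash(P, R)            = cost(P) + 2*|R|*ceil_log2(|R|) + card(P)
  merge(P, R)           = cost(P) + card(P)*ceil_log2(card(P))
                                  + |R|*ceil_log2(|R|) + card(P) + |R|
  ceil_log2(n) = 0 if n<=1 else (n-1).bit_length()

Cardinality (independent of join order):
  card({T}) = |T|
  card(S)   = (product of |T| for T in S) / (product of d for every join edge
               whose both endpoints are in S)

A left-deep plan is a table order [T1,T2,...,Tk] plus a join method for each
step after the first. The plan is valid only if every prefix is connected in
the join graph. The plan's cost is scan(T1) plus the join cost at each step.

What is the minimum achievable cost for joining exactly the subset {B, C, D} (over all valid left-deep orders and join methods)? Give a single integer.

Selinger DP over subsets of {B,C,D}:
  {C}: scan cost=40, card=40
  {D}: scan cost=300, card=300
  {B}: scan cost=120, card=120
  {CD}: card=1000; try (C,hash)→1080, (C,nl_idx)→3100, (D,merge)→3320, (C,merge)→3580, (D,hash)→5480, (D,nl)→12040 …(+1); best=1080 via (C,hash)
  {BD}: card=600; try (B,hash)→2280, (B,nl_idx)→3000, (D,merge)→4080, (B,merge)→4260, (D,hash)→5640, (D,nl)→36120 …(+1); best=2280 via (B,hash)
  {BCD}: card=2000; try (C,hash)→3360, (B,hash)→3760, (C,nl_idx)→7880, (C,merge)→9160, (B,nl_idx)→10080, (B,merge)→13040 …(+2); best=3360 via (C,hash)

3360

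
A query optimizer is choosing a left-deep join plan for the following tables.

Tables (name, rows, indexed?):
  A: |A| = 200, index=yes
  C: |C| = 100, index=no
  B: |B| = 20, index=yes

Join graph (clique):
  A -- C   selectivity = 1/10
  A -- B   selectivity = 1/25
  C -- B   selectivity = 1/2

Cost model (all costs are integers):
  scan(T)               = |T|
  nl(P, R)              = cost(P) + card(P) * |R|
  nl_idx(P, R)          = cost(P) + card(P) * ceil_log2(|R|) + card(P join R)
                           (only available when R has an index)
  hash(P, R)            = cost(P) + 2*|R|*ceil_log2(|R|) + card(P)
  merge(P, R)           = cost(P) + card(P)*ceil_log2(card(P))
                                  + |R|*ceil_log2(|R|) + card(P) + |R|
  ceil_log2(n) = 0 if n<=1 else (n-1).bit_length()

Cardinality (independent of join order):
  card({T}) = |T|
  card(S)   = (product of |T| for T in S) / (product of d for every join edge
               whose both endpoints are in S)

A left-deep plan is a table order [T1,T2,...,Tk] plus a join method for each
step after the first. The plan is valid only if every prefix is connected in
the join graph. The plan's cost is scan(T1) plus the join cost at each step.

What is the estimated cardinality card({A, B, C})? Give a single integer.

800

Tables in S: A(200), B(20), C(100)
Edges inside S: A-C(d=10), A-B(d=25), C-B(d=2)
numerator = 200 * 20 * 100 = 400000
denominator = 10 * 25 * 2 = 500
card(S) = 400000 / 500 = 800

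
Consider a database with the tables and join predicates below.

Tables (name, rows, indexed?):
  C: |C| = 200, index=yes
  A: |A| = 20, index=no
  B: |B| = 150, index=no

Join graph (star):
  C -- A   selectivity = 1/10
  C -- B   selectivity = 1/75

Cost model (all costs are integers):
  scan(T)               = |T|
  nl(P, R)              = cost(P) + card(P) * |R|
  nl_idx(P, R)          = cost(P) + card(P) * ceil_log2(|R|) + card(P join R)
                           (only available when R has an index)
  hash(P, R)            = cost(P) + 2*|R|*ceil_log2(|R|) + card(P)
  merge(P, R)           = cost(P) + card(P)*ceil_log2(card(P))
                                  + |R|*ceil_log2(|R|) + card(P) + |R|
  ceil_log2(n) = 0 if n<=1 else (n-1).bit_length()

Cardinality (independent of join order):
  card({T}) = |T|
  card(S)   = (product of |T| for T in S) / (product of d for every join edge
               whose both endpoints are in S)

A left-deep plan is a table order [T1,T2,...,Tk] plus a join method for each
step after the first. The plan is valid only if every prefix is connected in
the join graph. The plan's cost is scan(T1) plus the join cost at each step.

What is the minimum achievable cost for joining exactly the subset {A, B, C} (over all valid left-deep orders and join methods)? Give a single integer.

2350

Selinger DP over subsets of {A,B,C}:
  {C}: scan cost=200, card=200
  {A}: scan cost=20, card=20
  {B}: scan cost=150, card=150
  {AC}: card=400; try (C,nl_idx)→580, (A,hash)→600, (C,merge)→1940, (A,merge)→2120, (C,hash)→3240, (C,nl)→4020 …(+1); best=580 via (C,nl_idx)
  {BC}: card=400; try (C,nl_idx)→1750, (B,hash)→2800, (C,merge)→3300, (B,merge)→3350, (C,hash)→3500, (C,nl)→30150 …(+1); best=1750 via (C,nl_idx)
  {ABC}: card=800; try (A,hash)→2350, (B,hash)→3380, (A,merge)→5870, (B,merge)→5930, (A,nl)→9750, (B,nl)→60580; best=2350 via (A,hash)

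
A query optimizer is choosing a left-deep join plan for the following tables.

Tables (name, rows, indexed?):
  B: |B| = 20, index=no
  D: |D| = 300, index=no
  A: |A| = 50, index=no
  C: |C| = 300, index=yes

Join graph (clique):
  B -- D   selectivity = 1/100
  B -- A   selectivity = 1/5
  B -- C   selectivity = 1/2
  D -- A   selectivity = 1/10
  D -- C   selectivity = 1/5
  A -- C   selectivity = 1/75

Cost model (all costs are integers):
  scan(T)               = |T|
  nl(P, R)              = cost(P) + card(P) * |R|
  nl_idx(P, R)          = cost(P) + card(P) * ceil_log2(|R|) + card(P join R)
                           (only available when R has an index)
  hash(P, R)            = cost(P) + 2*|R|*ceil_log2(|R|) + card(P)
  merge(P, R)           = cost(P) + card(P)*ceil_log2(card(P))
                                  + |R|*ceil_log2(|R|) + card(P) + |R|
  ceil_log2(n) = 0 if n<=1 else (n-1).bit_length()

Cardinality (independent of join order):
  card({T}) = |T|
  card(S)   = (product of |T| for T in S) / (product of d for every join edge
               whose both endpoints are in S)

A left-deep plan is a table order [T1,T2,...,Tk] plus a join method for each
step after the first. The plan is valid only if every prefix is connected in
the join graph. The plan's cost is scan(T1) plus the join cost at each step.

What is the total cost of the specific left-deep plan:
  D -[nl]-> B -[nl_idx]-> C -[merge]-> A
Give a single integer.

30590

step 1: scan D: cost=300, card=300
step 2: join B via nl
    card(P join B) = 300*20/(100) = 60
    cost = 300 + 300*20 = 6300
step 3: join C via nl_idx
    card(P join C) = 60*300/(2*5) = 1800
    cost = 6300 + 60*9 + 1800 = 8640
step 4: join A via merge
    card(P join A) = 1800*50/(5*10*75) = 24
    cost = 8640 + 1800*11 + 50*6 + 1800 + 50 = 30590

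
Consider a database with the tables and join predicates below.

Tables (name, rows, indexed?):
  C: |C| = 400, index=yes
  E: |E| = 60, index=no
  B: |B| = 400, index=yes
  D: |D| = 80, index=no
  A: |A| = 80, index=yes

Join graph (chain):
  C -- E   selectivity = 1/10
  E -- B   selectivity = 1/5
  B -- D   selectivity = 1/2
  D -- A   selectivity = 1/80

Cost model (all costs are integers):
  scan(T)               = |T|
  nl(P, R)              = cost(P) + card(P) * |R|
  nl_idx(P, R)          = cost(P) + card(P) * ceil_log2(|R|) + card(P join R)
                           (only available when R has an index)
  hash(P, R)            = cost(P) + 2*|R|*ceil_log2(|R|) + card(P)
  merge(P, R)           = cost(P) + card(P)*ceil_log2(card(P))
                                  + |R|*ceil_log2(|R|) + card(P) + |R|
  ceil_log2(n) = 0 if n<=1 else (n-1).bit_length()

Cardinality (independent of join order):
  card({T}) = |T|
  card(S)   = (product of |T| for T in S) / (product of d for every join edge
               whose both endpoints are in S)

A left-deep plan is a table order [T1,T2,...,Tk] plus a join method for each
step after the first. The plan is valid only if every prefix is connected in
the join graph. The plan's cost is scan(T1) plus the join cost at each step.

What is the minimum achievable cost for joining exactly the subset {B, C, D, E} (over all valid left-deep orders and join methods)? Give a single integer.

204240

Selinger DP over subsets of {B,C,D,E}:
  {C}: scan cost=400, card=400
  {E}: scan cost=60, card=60
  {B}: scan cost=400, card=400
  {D}: scan cost=80, card=80
  {CE}: card=2400; try (E,hash)→1520, (C,nl_idx)→3000, (C,merge)→4480, (E,merge)→4820, (C,hash)→7320, (C,nl)→24060 …(+1); best=1520 via (E,hash)
  {BE}: card=4800; try (E,hash)→1520, (B,merge)→4480, (E,merge)→4820, (B,nl_idx)→5400, (B,hash)→7320, (B,nl)→24060 …(+1); best=1520 via (E,hash)
  {BD}: card=16000; try (D,hash)→1920, (B,merge)→4720, (D,merge)→5040, (B,hash)→7360, (B,nl_idx)→16800, (B,nl)→32080 …(+1); best=1920 via (D,hash)
  {BCE}: card=192000; try (B,hash)→11120, (C,hash)→13520, (B,merge)→36720, (C,merge)→72720, (B,nl_idx)→215120, (C,nl_idx)→236720 …(+2); best=11120 via (B,hash)
  {BDE}: card=192000; try (D,hash)→7440, (E,hash)→18640, (D,merge)→69360, (E,merge)→242340, (D,nl)→385520, (E,nl)→961920; best=7440 via (D,hash)
  {BCDE}: card=7680000; try (D,hash)→204240, (C,hash)→206640, (C,merge)→3659440, (D,merge)→3659760, (C,nl_idx)→9415440, (D,nl)→15371120 …(+1); best=204240 via (D,hash)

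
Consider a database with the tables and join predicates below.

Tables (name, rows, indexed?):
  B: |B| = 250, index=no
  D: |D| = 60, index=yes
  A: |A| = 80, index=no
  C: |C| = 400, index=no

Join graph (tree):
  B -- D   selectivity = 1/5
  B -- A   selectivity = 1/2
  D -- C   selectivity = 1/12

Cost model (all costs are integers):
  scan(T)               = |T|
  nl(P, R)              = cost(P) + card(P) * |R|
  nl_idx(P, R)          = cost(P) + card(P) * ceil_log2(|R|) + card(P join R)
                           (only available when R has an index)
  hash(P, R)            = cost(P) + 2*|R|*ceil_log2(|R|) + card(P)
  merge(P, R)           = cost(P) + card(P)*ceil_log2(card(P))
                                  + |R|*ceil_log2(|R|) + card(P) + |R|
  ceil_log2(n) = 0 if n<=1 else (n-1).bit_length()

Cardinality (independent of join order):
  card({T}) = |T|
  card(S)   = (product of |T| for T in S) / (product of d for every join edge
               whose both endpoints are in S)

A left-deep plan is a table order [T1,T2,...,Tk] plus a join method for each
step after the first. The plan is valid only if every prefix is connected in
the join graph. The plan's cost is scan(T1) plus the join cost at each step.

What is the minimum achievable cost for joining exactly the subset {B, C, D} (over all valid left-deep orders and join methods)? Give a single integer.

7520

Selinger DP over subsets of {B,C,D}:
  {B}: scan cost=250, card=250
  {D}: scan cost=60, card=60
  {C}: scan cost=400, card=400
  {BD}: card=3000; try (D,hash)→1220, (B,merge)→2730, (D,merge)→2920, (B,hash)→4120, (D,nl_idx)→4750, (B,nl)→15060 …(+1); best=1220 via (D,hash)
  {CD}: card=2000; try (D,hash)→1520, (C,merge)→4480, (D,nl_idx)→4800, (D,merge)→4820, (C,hash)→7320, (C,nl)→24060 …(+1); best=1520 via (D,hash)
  {BCD}: card=100000; try (B,hash)→7520, (C,hash)→11420, (B,merge)→27770, (C,merge)→44220, (B,nl)→501520, (C,nl)→1201220; best=7520 via (B,hash)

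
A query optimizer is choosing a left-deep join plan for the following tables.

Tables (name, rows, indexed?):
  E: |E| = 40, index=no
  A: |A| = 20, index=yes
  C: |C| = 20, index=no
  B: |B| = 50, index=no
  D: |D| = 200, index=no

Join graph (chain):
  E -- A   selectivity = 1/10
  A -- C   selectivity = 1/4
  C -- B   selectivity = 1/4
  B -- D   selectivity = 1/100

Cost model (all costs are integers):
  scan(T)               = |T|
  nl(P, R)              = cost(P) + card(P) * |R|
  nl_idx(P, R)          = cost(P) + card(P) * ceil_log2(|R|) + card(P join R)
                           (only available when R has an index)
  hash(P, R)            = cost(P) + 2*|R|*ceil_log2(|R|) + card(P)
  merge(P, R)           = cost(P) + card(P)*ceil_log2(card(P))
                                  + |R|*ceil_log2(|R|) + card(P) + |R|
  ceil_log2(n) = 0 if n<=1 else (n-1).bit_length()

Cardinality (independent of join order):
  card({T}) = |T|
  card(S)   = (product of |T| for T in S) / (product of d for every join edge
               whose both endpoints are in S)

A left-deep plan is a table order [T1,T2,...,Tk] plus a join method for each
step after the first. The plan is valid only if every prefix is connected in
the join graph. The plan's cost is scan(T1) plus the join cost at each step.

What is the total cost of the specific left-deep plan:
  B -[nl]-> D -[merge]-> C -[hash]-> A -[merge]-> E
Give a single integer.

44450

step 1: scan B: cost=50, card=50
step 2: join D via nl
    card(P join D) = 50*200/(100) = 100
    cost = 50 + 50*200 = 10050
step 3: join C via merge
    card(P join C) = 100*20/(4) = 500
    cost = 10050 + 100*7 + 20*5 + 100 + 20 = 10970
step 4: join A via hash
    card(P join A) = 500*20/(4) = 2500
    cost = 10970 + 2*20*5 + 500 = 11670
step 5: join E via merge
    card(P join E) = 2500*40/(10) = 10000
    cost = 11670 + 2500*12 + 40*6 + 2500 + 40 = 44450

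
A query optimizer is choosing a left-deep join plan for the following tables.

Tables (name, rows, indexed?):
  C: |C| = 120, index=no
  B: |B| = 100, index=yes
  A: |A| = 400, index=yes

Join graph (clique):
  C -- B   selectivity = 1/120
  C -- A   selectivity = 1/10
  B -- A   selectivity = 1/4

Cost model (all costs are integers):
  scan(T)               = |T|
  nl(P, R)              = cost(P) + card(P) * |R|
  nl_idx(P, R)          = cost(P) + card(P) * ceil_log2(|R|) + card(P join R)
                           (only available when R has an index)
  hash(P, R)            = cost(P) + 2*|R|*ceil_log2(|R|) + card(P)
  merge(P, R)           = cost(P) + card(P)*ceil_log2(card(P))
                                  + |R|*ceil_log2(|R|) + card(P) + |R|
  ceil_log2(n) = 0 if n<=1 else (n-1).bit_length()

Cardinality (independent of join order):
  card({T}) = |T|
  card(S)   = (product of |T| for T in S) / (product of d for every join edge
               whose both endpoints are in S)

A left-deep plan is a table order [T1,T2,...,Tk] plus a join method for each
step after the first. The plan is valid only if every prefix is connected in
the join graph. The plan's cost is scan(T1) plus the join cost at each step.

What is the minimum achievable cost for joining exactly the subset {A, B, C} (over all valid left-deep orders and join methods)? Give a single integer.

Selinger DP over subsets of {A,B,C}:
  {C}: scan cost=120, card=120
  {B}: scan cost=100, card=100
  {A}: scan cost=400, card=400
  {BC}: card=100; try (B,nl_idx)→1060, (B,hash)→1640, (C,merge)→1860, (C,hash)→1880, (B,merge)→1880, (C,nl)→12100 …(+1); best=1060 via (B,nl_idx)
  {AC}: card=4800; try (C,hash)→2480, (A,merge)→5080, (C,merge)→5360, (A,nl_idx)→6000, (A,hash)→7440, (A,nl)→48120 …(+1); best=2480 via (C,hash)
  {AB}: card=10000; try (B,hash)→2200, (A,merge)→4900, (B,merge)→5200, (A,hash)→7400, (A,nl_idx)→11000, (B,nl_idx)→13200 …(+2); best=2200 via (B,hash)
  {ABC}: card=1000; try (A,nl_idx)→2960, (A,merge)→5860, (A,hash)→8360, (B,hash)→8680, (C,hash)→13880, (B,nl_idx)→37080 …(+5); best=2960 via (A,nl_idx)

2960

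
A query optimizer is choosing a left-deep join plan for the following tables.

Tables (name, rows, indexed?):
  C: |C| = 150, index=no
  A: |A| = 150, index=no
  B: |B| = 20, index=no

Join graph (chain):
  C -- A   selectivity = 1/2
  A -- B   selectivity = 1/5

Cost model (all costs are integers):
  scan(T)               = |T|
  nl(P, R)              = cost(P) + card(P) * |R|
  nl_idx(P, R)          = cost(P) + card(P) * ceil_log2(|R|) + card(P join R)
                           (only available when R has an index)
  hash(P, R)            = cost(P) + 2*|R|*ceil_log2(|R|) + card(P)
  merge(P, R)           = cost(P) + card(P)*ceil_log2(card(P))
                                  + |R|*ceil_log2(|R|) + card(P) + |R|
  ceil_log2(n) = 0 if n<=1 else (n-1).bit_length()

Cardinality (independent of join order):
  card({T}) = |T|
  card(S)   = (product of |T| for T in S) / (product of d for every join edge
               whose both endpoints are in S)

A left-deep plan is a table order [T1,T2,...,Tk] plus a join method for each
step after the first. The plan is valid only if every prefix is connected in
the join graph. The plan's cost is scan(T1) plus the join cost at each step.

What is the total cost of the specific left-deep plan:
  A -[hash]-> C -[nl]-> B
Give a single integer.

step 1: scan A: cost=150, card=150
step 2: join C via hash
    card(P join C) = 150*150/(2) = 11250
    cost = 150 + 2*150*8 + 150 = 2700
step 3: join B via nl
    card(P join B) = 11250*20/(5) = 45000
    cost = 2700 + 11250*20 = 227700

227700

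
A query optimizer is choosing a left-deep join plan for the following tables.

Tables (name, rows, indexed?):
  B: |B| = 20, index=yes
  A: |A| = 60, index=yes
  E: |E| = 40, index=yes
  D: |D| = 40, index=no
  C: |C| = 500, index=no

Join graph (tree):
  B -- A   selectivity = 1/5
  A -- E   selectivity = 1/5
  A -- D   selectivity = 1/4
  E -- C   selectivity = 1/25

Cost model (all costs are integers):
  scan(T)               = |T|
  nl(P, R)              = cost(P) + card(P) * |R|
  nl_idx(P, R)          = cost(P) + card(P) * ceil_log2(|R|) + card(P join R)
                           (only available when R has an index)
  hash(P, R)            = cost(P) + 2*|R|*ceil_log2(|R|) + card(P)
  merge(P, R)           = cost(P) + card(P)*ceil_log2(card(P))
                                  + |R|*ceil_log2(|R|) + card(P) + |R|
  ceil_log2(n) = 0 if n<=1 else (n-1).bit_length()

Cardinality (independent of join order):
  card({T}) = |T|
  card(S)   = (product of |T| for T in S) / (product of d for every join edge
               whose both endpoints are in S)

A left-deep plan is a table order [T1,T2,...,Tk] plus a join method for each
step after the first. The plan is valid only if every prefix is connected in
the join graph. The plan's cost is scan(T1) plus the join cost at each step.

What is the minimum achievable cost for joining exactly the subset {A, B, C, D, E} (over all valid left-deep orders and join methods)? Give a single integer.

31640

Selinger DP over subsets of {A,B,C,D,E}:
  {B}: scan cost=20, card=20
  {A}: scan cost=60, card=60
  {E}: scan cost=40, card=40
  {D}: scan cost=40, card=40
  {C}: scan cost=500, card=500
  {AB}: card=240; try (B,hash)→320, (A,nl_idx)→380, (A,merge)→560, (B,merge)→600, (B,nl_idx)→600, (A,hash)→760 …(+2); best=320 via (B,hash)
  {AE}: card=480; try (E,hash)→600, (A,merge)→740, (E,merge)→760, (A,nl_idx)→760, (A,hash)→800, (E,nl_idx)→900 …(+2); best=600 via (E,hash)
  {AD}: card=600; try (D,hash)→600, (A,merge)→740, (D,merge)→760, (A,hash)→800, (A,nl_idx)→880, (A,nl)→2440 …(+1); best=600 via (D,hash)
  {CE}: card=800; try (E,hash)→1480, (E,nl_idx)→4300, (C,merge)→5320, (E,merge)→5780, (C,hash)→9080, (C,nl)→20040 …(+1); best=1480 via (E,hash)
  {ABE}: card=1920; try (E,hash)→1040, (B,hash)→1280, (E,merge)→2760, (E,nl_idx)→3680, (B,nl_idx)→4920, (B,merge)→5520 …(+2); best=1040 via (E,hash)
  {ABD}: card=2400; try (D,hash)→1040, (B,hash)→1400, (D,merge)→2760, (B,nl_idx)→6000, (B,merge)→7320, (D,nl)→9920 …(+1); best=1040 via (D,hash)
  {ADE}: card=4800; try (D,hash)→1560, (E,hash)→1680, (D,merge)→5680, (E,merge)→7480, (E,nl_idx)→9000, (D,nl)→19800 …(+1); best=1560 via (D,hash)
  {ACE}: card=9600; try (A,hash)→3000, (C,hash)→10080, (C,merge)→10400, (A,merge)→10700, (A,nl_idx)→15880, (A,nl)→49480 …(+1); best=3000 via (A,hash)
  {ABDE}: card=19200; try (D,hash)→3440, (E,hash)→3920, (B,hash)→6560, (D,merge)→24360, (E,merge)→32520, (E,nl_idx)→34640 …(+5); best=3440 via (D,hash)
  {ABCE}: card=38400; try (C,hash)→11960, (B,hash)→12800, (C,merge)→29080, (B,nl_idx)→89400, (B,merge)→147120, (B,nl)→195000 …(+1); best=11960 via (C,hash)
  {ACDE}: card=96000; try (D,hash)→13080, (C,hash)→15360, (C,merge)→73760, (D,merge)→147280, (D,nl)→387000, (C,nl)→2401560; best=13080 via (D,hash)
  {ABCDE}: card=384000; try (C,hash)→31640, (D,hash)→50840, (B,hash)→109280, (C,merge)→315640, (D,merge)→665040, (B,nl_idx)→877080 …(+4); best=31640 via (C,hash)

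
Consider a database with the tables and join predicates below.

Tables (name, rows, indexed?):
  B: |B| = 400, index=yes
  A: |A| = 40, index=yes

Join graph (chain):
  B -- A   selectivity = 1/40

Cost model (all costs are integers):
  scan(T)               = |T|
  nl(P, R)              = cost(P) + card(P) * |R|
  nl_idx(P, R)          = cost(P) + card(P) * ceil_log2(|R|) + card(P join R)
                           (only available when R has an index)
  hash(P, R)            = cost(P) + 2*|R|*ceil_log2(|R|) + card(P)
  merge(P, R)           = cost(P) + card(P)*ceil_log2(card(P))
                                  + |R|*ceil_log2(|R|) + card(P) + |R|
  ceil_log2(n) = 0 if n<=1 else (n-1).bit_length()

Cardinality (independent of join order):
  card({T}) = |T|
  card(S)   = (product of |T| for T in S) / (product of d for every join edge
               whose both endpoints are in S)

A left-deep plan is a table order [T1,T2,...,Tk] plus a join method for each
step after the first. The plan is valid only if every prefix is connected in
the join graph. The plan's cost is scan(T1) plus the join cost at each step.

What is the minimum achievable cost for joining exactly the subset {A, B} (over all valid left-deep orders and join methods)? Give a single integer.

Selinger DP over subsets of {A,B}:
  {B}: scan cost=400, card=400
  {A}: scan cost=40, card=40
  {AB}: card=400; try (B,nl_idx)→800, (A,hash)→1280, (A,nl_idx)→3200, (B,merge)→4320, (A,merge)→4680, (B,hash)→7280 …(+2); best=800 via (B,nl_idx)

800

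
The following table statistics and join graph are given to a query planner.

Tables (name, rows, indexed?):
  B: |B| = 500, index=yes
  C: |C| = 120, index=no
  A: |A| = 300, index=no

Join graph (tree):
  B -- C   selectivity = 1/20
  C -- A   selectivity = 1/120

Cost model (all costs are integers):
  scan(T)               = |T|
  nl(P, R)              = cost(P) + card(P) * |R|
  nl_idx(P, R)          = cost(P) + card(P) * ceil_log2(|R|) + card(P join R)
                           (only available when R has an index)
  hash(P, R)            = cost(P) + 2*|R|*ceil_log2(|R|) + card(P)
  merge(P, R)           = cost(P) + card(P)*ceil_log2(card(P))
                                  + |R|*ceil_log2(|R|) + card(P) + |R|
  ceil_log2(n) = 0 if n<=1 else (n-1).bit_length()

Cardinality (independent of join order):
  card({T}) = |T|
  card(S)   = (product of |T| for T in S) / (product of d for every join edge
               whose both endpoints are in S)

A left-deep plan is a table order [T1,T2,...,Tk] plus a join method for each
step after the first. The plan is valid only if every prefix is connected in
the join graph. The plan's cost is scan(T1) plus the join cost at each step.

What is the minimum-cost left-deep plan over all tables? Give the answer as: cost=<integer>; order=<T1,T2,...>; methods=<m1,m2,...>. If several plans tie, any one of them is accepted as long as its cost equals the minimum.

cost=10280; order=A,C,B; methods=hash,merge

Selinger DP (subsets sized 1..n):
  {B}: scan cost=500, card=500
  {C}: scan cost=120, card=120
  {A}: scan cost=300, card=300
  {BC}: card=3000; try (C,hash)→2680, (B,nl_idx)→4200, (B,merge)→6080, (C,merge)→6460, (B,hash)→9240, (B,nl)→60120 …(+1); best=2680 via (C,hash)
  {AC}: card=300; try (C,hash)→2280, (A,merge)→4080, (C,merge)→4260, (A,hash)→5640, (A,nl)→36120, (C,nl)→36300; best=2280 via (C,hash)
  {ABC}: card=7500; try (B,merge)→10280, (A,hash)→11080, (B,hash)→11580, (B,nl_idx)→12480, (A,merge)→44680, (B,nl)→152280 …(+1); best=10280 via (B,merge)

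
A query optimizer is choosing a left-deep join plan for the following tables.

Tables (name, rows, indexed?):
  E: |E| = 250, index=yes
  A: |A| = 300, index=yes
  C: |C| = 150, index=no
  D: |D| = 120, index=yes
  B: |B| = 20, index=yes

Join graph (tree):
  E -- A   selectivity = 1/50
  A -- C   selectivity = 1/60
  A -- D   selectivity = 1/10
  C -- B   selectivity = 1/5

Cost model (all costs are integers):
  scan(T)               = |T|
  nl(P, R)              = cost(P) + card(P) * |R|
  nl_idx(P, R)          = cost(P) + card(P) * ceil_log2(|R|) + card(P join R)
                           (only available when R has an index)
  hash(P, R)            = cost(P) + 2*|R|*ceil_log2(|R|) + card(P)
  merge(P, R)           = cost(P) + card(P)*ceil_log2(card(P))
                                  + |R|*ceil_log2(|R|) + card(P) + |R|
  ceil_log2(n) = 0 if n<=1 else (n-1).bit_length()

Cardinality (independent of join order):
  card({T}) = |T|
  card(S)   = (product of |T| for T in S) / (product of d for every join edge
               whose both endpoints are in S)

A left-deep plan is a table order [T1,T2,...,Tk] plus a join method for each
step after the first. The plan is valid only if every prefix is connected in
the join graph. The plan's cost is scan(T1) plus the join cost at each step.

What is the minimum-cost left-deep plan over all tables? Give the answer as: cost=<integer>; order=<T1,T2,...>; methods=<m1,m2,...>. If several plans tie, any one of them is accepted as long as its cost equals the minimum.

Selinger DP (subsets sized 1..n):
  {E}: scan cost=250, card=250
  {A}: scan cost=300, card=300
  {C}: scan cost=150, card=150
  {D}: scan cost=120, card=120
  {B}: scan cost=20, card=20
  {AE}: card=1500; try (A,nl_idx)→4000, (E,nl_idx)→4200, (E,hash)→4600, (A,merge)→5500, (E,merge)→5550, (A,hash)→5900 …(+2); best=4000 via (A,nl_idx)
  {AC}: card=750; try (A,nl_idx)→2250, (C,hash)→3000, (A,merge)→4500, (C,merge)→4650, (A,hash)→5700, (A,nl)→45150 …(+1); best=2250 via (A,nl_idx)
  {AD}: card=3600; try (D,hash)→2280, (A,merge)→4080, (D,merge)→4260, (A,nl_idx)→4800, (A,hash)→5640, (D,nl_idx)→6000 …(+2); best=2280 via (D,hash)
  {BC}: card=600; try (B,hash)→500, (C,merge)→1490, (B,nl_idx)→1500, (B,merge)→1620, (C,hash)→2440, (C,nl)→3020 …(+1); best=500 via (B,hash)
  {ACE}: card=3750; try (E,hash)→7000, (C,hash)→7900, (E,nl_idx)→12000, (E,merge)→12750, (C,merge)→23350, (E,nl)→189750 …(+1); best=7000 via (E,hash)
  {ADE}: card=18000; try (D,hash)→7180, (E,hash)→9880, (D,merge)→22960, (D,nl_idx)→32500, (E,nl_idx)→49080, (E,merge)→51330 …(+2); best=7180 via (D,hash)
  {ACD}: card=9000; try (D,hash)→4680, (C,hash)→8280, (D,merge)→11460, (D,nl_idx)→16500, (C,merge)→50430, (D,nl)→92250 …(+1); best=4680 via (D,hash)
  {ABC}: card=3000; try (B,hash)→3200, (A,hash)→6500, (A,nl_idx)→8900, (B,nl_idx)→9000, (A,merge)→10100, (B,merge)→10620 …(+2); best=3200 via (B,hash)
  {ACDE}: card=45000; try (D,hash)→12430, (E,hash)→17680, (C,hash)→27580, (D,merge)→56710, (D,nl_idx)→78250, (E,nl_idx)→121680 …(+5); best=12430 via (D,hash)
  {ABCE}: card=15000; try (E,hash)→10200, (B,hash)→10950, (B,nl_idx)→40750, (E,nl_idx)→42200, (E,merge)→44450, (B,merge)→55870 …(+2); best=10200 via (E,hash)
  {ABCD}: card=36000; try (D,hash)→7880, (B,hash)→13880, (D,merge)→43160, (D,nl_idx)→60200, (B,nl_idx)→85680, (B,merge)→139800 …(+2); best=7880 via (D,hash)
  {ABCDE}: card=180000; try (D,hash)→26880, (E,hash)→47880, (B,hash)→57630, (D,merge)→236160, (D,nl_idx)→295200, (B,nl_idx)→417430 …(+6); best=26880 via (D,hash)

cost=26880; order=C,A,B,E,D; methods=nl_idx,hash,hash,hash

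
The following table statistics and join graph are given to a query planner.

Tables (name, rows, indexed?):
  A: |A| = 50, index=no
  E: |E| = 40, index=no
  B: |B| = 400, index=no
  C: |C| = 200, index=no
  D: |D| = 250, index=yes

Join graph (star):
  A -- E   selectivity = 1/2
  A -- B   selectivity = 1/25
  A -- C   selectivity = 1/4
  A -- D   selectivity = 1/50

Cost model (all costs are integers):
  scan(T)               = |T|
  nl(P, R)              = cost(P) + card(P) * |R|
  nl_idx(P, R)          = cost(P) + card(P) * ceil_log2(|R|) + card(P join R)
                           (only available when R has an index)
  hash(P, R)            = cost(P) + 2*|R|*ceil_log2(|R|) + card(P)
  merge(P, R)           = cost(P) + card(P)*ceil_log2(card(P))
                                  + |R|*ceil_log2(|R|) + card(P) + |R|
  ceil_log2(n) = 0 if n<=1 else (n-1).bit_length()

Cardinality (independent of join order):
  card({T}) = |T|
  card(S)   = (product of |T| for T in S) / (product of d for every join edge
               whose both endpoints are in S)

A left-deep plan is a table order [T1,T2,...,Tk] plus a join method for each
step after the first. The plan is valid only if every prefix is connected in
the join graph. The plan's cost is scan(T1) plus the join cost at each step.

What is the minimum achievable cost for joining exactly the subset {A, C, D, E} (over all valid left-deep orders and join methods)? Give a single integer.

Selinger DP over subsets of {A,C,D,E}:
  {A}: scan cost=50, card=50
  {E}: scan cost=40, card=40
  {C}: scan cost=200, card=200
  {D}: scan cost=250, card=250
  {AE}: card=1000; try (E,hash)→580, (A,merge)→670, (E,merge)→680, (A,hash)→680, (A,nl)→2040, (E,nl)→2050; best=580 via (E,hash)
  {AC}: card=2500; try (A,hash)→1000, (C,merge)→2200, (A,merge)→2350, (C,hash)→3300, (C,nl)→10050, (A,nl)→10200; best=1000 via (A,hash)
  {AD}: card=250; try (D,nl_idx)→700, (A,hash)→1100, (D,merge)→2650, (A,merge)→2850, (D,hash)→4100, (D,nl)→12550 …(+1); best=700 via (D,nl_idx)
  {ACE}: card=50000; try (E,hash)→3980, (C,hash)→4780, (C,merge)→13380, (E,merge)→33780, (E,nl)→101000, (C,nl)→200580; best=3980 via (E,hash)
  {ADE}: card=5000; try (E,hash)→1430, (E,merge)→3230, (D,hash)→5580, (E,nl)→10700, (D,nl_idx)→13580, (D,merge)→13830 …(+1); best=1430 via (E,hash)
  {ACD}: card=12500; try (C,hash)→4150, (C,merge)→4750, (D,hash)→7500, (D,nl_idx)→33500, (D,merge)→35750, (C,nl)→50700 …(+1); best=4150 via (C,hash)
  {ACDE}: card=250000; try (C,hash)→9630, (E,hash)→17130, (D,hash)→57980, (C,merge)→73230, (E,merge)→191930, (E,nl)→504150 …(+4); best=9630 via (C,hash)

9630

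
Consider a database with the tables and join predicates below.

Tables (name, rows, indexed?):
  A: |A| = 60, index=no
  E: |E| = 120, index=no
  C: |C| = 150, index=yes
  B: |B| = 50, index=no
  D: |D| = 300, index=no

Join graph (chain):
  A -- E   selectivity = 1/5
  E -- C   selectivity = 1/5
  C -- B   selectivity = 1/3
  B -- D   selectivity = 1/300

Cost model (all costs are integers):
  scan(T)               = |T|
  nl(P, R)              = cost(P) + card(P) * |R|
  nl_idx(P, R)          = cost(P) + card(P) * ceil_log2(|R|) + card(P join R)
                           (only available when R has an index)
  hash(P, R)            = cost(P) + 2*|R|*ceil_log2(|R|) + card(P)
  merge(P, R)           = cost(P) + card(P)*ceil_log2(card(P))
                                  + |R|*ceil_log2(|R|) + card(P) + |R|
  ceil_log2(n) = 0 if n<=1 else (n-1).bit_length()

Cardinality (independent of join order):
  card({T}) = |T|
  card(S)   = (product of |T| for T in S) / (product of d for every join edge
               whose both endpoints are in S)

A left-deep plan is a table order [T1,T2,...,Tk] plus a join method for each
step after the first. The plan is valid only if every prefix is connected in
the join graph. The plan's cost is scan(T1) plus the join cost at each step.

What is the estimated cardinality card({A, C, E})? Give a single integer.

Tables in S: A(60), C(150), E(120)
Edges inside S: A-E(d=5), E-C(d=5)
numerator = 60 * 150 * 120 = 1080000
denominator = 5 * 5 = 25
card(S) = 1080000 / 25 = 43200

43200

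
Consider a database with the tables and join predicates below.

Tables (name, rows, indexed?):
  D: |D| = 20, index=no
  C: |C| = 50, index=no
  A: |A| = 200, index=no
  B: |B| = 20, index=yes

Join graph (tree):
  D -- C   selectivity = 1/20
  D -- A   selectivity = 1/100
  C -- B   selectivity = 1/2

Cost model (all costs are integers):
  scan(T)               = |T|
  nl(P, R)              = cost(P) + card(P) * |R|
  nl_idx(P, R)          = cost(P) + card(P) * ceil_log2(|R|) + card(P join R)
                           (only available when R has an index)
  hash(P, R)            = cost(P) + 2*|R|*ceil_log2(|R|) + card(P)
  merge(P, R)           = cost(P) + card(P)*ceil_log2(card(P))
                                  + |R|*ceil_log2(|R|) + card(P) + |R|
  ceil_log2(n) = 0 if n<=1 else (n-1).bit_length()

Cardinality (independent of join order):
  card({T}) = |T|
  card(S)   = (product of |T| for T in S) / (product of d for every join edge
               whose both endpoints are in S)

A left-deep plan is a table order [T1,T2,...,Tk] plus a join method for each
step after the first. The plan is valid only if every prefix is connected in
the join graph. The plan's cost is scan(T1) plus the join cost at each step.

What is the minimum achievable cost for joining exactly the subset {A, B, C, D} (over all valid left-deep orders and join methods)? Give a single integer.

1530

Selinger DP over subsets of {A,B,C,D}:
  {D}: scan cost=20, card=20
  {C}: scan cost=50, card=50
  {A}: scan cost=200, card=200
  {B}: scan cost=20, card=20
  {CD}: card=50; try (D,hash)→300, (C,merge)→490, (D,merge)→520, (C,hash)→640, (C,nl)→1020, (D,nl)→1050; best=300 via (D,hash)
  {AD}: card=40; try (D,hash)→600, (A,merge)→1940, (D,merge)→2120, (A,hash)→3240, (A,nl)→4020, (D,nl)→4200; best=600 via (D,hash)
  {BC}: card=500; try (B,hash)→300, (C,merge)→490, (B,merge)→520, (C,hash)→640, (B,nl_idx)→800, (C,nl)→1020 …(+1); best=300 via (B,hash)
  {ACD}: card=100; try (C,merge)→1230, (C,hash)→1240, (A,merge)→2450, (C,nl)→2600, (A,hash)→3550, (A,nl)→10300; best=1230 via (C,merge)
  {BCD}: card=500; try (B,hash)→550, (B,merge)→770, (D,hash)→1000, (B,nl_idx)→1050, (B,nl)→1300, (D,merge)→5420 …(+1); best=550 via (B,hash)
  {ABCD}: card=1000; try (B,hash)→1530, (B,merge)→2150, (B,nl_idx)→2730, (B,nl)→3230, (A,hash)→4250, (A,merge)→7350 …(+1); best=1530 via (B,hash)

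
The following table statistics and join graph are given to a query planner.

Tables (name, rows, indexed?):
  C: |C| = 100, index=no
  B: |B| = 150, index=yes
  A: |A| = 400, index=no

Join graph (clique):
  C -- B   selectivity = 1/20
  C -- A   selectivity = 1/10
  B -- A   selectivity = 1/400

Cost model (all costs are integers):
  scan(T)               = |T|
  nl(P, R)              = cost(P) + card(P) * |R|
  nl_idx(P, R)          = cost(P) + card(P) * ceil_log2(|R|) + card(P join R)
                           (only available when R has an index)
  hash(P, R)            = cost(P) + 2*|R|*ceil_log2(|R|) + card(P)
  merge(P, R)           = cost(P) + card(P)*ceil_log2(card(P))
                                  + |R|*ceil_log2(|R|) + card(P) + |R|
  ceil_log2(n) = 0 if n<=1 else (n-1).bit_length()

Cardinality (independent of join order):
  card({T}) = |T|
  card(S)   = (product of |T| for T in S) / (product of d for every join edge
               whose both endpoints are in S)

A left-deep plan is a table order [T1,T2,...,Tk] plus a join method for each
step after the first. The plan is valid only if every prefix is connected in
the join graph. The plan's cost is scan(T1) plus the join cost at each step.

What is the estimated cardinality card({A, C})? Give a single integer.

4000

Tables in S: A(400), C(100)
Edges inside S: C-A(d=10)
numerator = 400 * 100 = 40000
denominator = 10 = 10
card(S) = 40000 / 10 = 4000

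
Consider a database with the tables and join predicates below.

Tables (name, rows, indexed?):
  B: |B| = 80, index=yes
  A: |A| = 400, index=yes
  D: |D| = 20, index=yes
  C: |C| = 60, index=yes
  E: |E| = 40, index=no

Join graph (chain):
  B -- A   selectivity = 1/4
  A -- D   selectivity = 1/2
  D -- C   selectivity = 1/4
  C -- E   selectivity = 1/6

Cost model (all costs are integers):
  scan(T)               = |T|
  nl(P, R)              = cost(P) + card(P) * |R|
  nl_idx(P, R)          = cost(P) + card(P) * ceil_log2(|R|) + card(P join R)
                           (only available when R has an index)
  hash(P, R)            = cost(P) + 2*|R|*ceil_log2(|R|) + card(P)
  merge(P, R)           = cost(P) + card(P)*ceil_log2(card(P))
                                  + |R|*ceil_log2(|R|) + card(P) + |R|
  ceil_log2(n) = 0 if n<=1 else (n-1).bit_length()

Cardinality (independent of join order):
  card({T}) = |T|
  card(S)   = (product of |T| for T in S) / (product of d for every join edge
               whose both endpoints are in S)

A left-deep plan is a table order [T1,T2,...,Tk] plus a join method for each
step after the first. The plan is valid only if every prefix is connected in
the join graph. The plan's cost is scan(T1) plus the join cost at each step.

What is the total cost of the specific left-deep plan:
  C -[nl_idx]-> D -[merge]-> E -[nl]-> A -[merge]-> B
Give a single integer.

8804580

step 1: scan C: cost=60, card=60
step 2: join D via nl_idx
    card(P join D) = 60*20/(4) = 300
    cost = 60 + 60*5 + 300 = 660
step 3: join E via merge
    card(P join E) = 300*40/(6) = 2000
    cost = 660 + 300*9 + 40*6 + 300 + 40 = 3940
step 4: join A via nl
    card(P join A) = 2000*400/(2) = 400000
    cost = 3940 + 2000*400 = 803940
step 5: join B via merge
    card(P join B) = 400000*80/(4) = 8000000
    cost = 803940 + 400000*19 + 80*7 + 400000 + 80 = 8804580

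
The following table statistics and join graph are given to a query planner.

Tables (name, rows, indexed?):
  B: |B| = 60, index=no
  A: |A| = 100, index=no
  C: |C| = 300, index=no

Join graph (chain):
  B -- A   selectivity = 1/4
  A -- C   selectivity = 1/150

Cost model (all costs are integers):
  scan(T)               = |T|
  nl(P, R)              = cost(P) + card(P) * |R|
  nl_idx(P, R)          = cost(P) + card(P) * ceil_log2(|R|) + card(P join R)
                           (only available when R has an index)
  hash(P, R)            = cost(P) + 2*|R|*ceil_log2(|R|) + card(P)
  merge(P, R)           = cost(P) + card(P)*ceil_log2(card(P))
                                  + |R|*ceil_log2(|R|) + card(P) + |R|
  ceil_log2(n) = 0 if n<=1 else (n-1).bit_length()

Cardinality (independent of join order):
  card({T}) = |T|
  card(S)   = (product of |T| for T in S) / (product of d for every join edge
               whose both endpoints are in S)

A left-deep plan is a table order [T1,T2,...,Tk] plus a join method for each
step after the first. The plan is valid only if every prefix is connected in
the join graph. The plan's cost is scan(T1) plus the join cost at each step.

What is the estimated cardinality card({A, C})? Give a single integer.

200

Tables in S: A(100), C(300)
Edges inside S: A-C(d=150)
numerator = 100 * 300 = 30000
denominator = 150 = 150
card(S) = 30000 / 150 = 200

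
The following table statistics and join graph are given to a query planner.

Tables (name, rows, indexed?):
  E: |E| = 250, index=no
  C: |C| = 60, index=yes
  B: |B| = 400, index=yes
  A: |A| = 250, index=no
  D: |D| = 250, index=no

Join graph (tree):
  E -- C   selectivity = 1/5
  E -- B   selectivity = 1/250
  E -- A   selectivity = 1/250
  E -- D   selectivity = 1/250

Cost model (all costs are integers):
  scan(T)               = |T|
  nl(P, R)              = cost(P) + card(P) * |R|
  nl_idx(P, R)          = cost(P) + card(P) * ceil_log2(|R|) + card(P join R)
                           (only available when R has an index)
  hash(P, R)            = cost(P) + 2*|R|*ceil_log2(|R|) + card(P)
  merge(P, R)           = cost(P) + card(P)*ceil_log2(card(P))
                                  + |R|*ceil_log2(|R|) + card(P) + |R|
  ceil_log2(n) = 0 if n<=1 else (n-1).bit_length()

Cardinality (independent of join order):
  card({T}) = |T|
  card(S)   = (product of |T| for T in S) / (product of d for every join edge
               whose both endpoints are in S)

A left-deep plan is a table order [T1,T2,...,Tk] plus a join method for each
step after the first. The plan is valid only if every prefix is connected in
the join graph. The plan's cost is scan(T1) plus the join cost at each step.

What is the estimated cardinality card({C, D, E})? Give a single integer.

3000

Tables in S: C(60), D(250), E(250)
Edges inside S: E-C(d=5), E-D(d=250)
numerator = 60 * 250 * 250 = 3750000
denominator = 5 * 250 = 1250
card(S) = 3750000 / 1250 = 3000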